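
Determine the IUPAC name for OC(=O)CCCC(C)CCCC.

The longest chain bearing the –COOH group is 9 carbons long (nonane).
A carboxylic acid (terminal –COOH) is the principal characteristic group, giving the suffix -oic acid.
The numbering direction is chosen so that the carboxylic acid carbon is C-1 by definition.
This places a methyl group at C-5.
Assembling the pieces gives 5-methylnonanoic acid.

5-methylnonanoic acid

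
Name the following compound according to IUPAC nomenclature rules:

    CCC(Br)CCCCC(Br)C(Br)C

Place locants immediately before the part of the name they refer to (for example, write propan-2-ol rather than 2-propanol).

The parent chain contains 10 carbons (decane).
The numbering direction is chosen so that the substituent locant set {2,3,8} is lower than {3,8,9} at the first point of difference.
With this numbering: bromo groups at C-2 and C-3 and C-8.
The name is 2,3,8-tribromodecane.

2,3,8-tribromodecane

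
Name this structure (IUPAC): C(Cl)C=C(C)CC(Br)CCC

Counting along the main chain through the multiple bond gives 8 carbons: the parent is octane.
The chain contains a C=C double bond, so the unsaturation ending is -ene.
Number the chain so that numbering from this end puts the double bond at C-2 rather than C-6.
With this numbering: the double bond between C-2 and C-3; a bromo group at C-5; a chloro group at C-1; a methyl group at C-3.
Prefixes are listed alphabetically: bromo, chloro, methyl.
The name is 5-bromo-1-chloro-3-methyloct-2-ene.

5-bromo-1-chloro-3-methyloct-2-ene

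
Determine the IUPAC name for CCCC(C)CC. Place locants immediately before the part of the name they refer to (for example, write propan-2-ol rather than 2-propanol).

3-methylhexane

The parent chain contains 6 carbons (hexane).
The numbering direction is chosen so that the substituent locant set {3} is lower than {4} at the first point of difference.
This places a methyl group at C-3.
Assembling the pieces gives 3-methylhexane.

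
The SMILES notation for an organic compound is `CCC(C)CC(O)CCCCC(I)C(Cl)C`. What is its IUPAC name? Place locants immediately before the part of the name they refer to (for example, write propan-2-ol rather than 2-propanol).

The longest carbon chain that includes the –OH group has 12 carbons, so the parent hydride is dodecane.
The highest-priority functional group is an alcohol (–OH), so the name ends in -ol.
Choose the numbering such that numbering from this end puts the hydroxyl group at C-5 rather than C-8.
With this numbering: the hydroxyl at C-5; a chloro group at C-11; an iodo group at C-10; a methyl group at C-3.
Prefixes are listed alphabetically: chloro, iodo, methyl.
Putting it together: 11-chloro-10-iodo-3-methyldodecan-5-ol.

11-chloro-10-iodo-3-methyldodecan-5-ol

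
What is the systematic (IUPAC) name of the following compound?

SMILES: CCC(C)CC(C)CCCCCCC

3,5-dimethyldodecane

The parent chain contains 12 carbons (dodecane).
Number the chain so that the substituent locant set {3,5} is lower than {8,10} at the first point of difference.
That gives methyl groups at C-3 and C-5.
Assembling the pieces gives 3,5-dimethyldodecane.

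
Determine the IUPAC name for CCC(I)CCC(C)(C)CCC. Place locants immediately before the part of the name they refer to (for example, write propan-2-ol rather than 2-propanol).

The parent chain contains 9 carbons (nonane).
Choose the numbering such that the substituent locant set {3,6,6} is lower than {4,4,7} at the first point of difference.
This places an iodo group at C-3; two methyl groups at C-6.
Substituent prefixes are cited in alphabetical order (multiplying prefixes like di-/tri- are ignored for ordering).
Assembling the pieces gives 3-iodo-6,6-dimethylnonane.

3-iodo-6,6-dimethylnonane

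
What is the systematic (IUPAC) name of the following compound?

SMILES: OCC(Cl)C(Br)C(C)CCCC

The longest carbon chain that includes the –OH group has 8 carbons, so the parent hydride is octane.
The highest-priority functional group is an alcohol (–OH), so the name ends in -ol.
Choose the numbering such that numbering from this end puts the hydroxyl group at C-1 rather than C-8.
This places the hydroxyl at C-1; a bromo group at C-3; a chloro group at C-2; a methyl group at C-4.
Prefixes are listed alphabetically: bromo, chloro, methyl.
Assembling the pieces gives 3-bromo-2-chloro-4-methyloctan-1-ol.

3-bromo-2-chloro-4-methyloctan-1-ol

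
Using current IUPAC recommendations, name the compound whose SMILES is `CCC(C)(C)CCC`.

3,3-dimethylhexane

The longest continuous carbon chain has 6 atoms, so the parent hydride is hexane.
The numbering direction is chosen so that the substituent locant set {3,3} is lower than {4,4} at the first point of difference.
With this numbering: two methyl groups at C-3.
Putting it together: 3,3-dimethylhexane.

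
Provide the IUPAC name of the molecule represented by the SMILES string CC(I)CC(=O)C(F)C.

The longest carbon chain that includes the carbonyl has 6 carbons, so the parent hydride is hexane.
A ketone (C=O on an internal carbon) is the principal characteristic group, giving the suffix -one.
Choose the numbering such that numbering from this end puts the carbonyl group at C-3 rather than C-4.
That gives the carbonyl at C-3; a fluoro group at C-2; an iodo group at C-5.
Prefixes are listed alphabetically: fluoro, iodo.
The name is 2-fluoro-5-iodohexan-3-one.

2-fluoro-5-iodohexan-3-one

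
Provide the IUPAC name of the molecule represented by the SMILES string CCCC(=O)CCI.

1-iodohexan-3-one

The longest chain bearing the carbonyl is 6 carbons long (hexane).
The principal characteristic group is a ketone (C=O on an internal carbon), named with the suffix -one.
Number the chain so that numbering from this end puts the carbonyl group at C-3 rather than C-4.
That gives the carbonyl at C-3; an iodo group at C-1.
Assembling the pieces gives 1-iodohexan-3-one.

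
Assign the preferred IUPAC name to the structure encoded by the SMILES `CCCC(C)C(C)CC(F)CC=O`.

The longest chain bearing the –CHO group is 9 carbons long (nonane).
The principal characteristic group is an aldehyde (terminal –CHO), named with the suffix -al.
The numbering direction is chosen so that the aldehyde carbon is C-1 by definition.
This places a fluoro group at C-3; methyl groups at C-5 and C-6.
The substituents are ordered alphabetically, ignoring any di-/tri- multipliers.
Assembling the pieces gives 3-fluoro-5,6-dimethylnonanal.

3-fluoro-5,6-dimethylnonanal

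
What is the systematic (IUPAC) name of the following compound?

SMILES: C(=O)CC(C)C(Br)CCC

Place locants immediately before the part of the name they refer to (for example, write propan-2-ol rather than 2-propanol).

4-bromo-3-methylheptanal

The longest chain bearing the –CHO group is 7 carbons long (heptane).
An aldehyde (terminal –CHO) is the principal characteristic group, giving the suffix -al.
The numbering direction is chosen so that the aldehyde carbon is C-1 by definition.
This places a bromo group at C-4; a methyl group at C-3.
Prefixes are listed alphabetically: bromo, methyl.
Putting it together: 4-bromo-3-methylheptanal.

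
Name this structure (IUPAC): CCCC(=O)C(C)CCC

The longest chain bearing the carbonyl is 8 carbons long (octane).
The highest-priority functional group is a ketone (C=O on an internal carbon), so the name ends in -one.
Number the chain so that numbering from this end puts the carbonyl group at C-4 rather than C-5.
With this numbering: the carbonyl at C-4; a methyl group at C-5.
Putting it together: 5-methyloctan-4-one.

5-methyloctan-4-one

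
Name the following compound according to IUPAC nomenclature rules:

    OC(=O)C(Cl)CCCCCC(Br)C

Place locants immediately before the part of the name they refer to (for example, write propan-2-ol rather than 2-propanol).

The longest carbon chain that includes the –COOH group has 9 carbons, so the parent hydride is nonane.
A carboxylic acid (terminal –COOH) is the principal characteristic group, giving the suffix -oic acid.
Choose the numbering such that the carboxylic acid carbon is C-1 by definition.
That gives a bromo group at C-8; a chloro group at C-2.
Prefixes are listed alphabetically: bromo, chloro.
Putting it together: 8-bromo-2-chlorononanoic acid.

8-bromo-2-chlorononanoic acid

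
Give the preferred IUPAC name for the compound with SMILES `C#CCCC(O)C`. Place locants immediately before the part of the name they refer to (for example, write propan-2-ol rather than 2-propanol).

Counting along the main chain through the –OH group and the multiple bond gives 6 carbons: the parent is hexane.
The principal characteristic group is an alcohol (–OH), named with the suffix -ol.
A C≡C triple bond in the chain gives the infix -yne-.
The numbering direction is chosen so that numbering from this end puts the hydroxyl group at C-2 rather than C-5.
That gives the hydroxyl at C-2; the triple bond between C-5 and C-6.
Putting it together: hex-5-yn-2-ol.

hex-5-yn-2-ol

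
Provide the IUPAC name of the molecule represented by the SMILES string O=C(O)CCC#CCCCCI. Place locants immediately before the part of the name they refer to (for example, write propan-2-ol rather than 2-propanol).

9-iodonon-4-ynoic acid

The longest chain bearing the –COOH group and the multiple bond is 9 carbons long (nonane).
The highest-priority functional group is a carboxylic acid (terminal –COOH), so the name ends in -oic acid.
There is one C≡C triple bond, indicated by the ending -yne.
Number the chain so that the carboxylic acid carbon is C-1 by definition.
That gives the triple bond between C-4 and C-5; an iodo group at C-9.
The name is 9-iodonon-4-ynoic acid.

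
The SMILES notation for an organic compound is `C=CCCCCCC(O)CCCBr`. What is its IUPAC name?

The longest carbon chain that includes the –OH group and the multiple bond has 11 carbons, so the parent hydride is undecane.
The principal characteristic group is an alcohol (–OH), named with the suffix -ol.
The chain contains a C=C double bond, so the unsaturation ending is -ene.
Choose the numbering such that numbering from this end puts the hydroxyl group at C-4 rather than C-8.
With this numbering: the hydroxyl at C-4; the double bond between C-10 and C-11; a bromo group at C-1.
Putting it together: 1-bromoundec-10-en-4-ol.

1-bromoundec-10-en-4-ol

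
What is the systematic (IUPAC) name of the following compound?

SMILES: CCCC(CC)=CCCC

4-ethyloct-4-ene

The longest chain bearing the multiple bond is 8 carbons long (octane).
The chain contains a C=C double bond, so the unsaturation ending is -ene.
Number the chain so that the substituent locant set {4} is lower than {5} at the first point of difference.
That gives the double bond between C-4 and C-5; an ethyl group at C-4.
The name is 4-ethyloct-4-ene.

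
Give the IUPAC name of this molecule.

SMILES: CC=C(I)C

The longest chain bearing the multiple bond is 4 carbons long (butane).
The chain contains a C=C double bond, so the unsaturation ending is -ene.
The numbering direction is chosen so that the substituent locant set {2} is lower than {3} at the first point of difference.
This places the double bond between C-2 and C-3; an iodo group at C-2.
Putting it together: 2-iodobut-2-ene.

2-iodobut-2-ene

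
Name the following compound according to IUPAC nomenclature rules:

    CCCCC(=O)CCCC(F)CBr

The longest chain bearing the carbonyl is 10 carbons long (decane).
A ketone (C=O on an internal carbon) is the principal characteristic group, giving the suffix -one.
Choose the numbering such that numbering from this end puts the carbonyl group at C-5 rather than C-6.
That gives the carbonyl at C-5; a bromo group at C-10; a fluoro group at C-9.
Prefixes are listed alphabetically: bromo, fluoro.
Assembling the pieces gives 10-bromo-9-fluorodecan-5-one.

10-bromo-9-fluorodecan-5-one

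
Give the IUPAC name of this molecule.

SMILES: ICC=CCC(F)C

5-fluoro-1-iodohex-2-ene

The longest chain bearing the multiple bond is 6 carbons long (hexane).
There is one C=C double bond, indicated by the ending -ene.
Choose the numbering such that numbering from this end puts the double bond at C-2 rather than C-4.
With this numbering: the double bond between C-2 and C-3; a fluoro group at C-5; an iodo group at C-1.
Substituent prefixes are cited in alphabetical order (multiplying prefixes like di-/tri- are ignored for ordering).
Assembling the pieces gives 5-fluoro-1-iodohex-2-ene.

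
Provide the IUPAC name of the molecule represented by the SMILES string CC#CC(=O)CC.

hex-4-yn-3-one

The longest chain bearing the carbonyl and the multiple bond is 6 carbons long (hexane).
The principal characteristic group is a ketone (C=O on an internal carbon), named with the suffix -one.
There is one C≡C triple bond, indicated by the ending -yne.
Number the chain so that numbering from this end puts the carbonyl group at C-3 rather than C-4.
With this numbering: the carbonyl at C-3; the triple bond between C-4 and C-5.
Assembling the pieces gives hex-4-yn-3-one.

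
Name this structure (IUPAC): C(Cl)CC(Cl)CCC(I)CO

5,7-dichloro-2-iodoheptan-1-ol

The longest chain bearing the –OH group is 7 carbons long (heptane).
The highest-priority functional group is an alcohol (–OH), so the name ends in -ol.
The numbering direction is chosen so that numbering from this end puts the hydroxyl group at C-1 rather than C-7.
This places the hydroxyl at C-1; chloro groups at C-5 and C-7; an iodo group at C-2.
Substituent prefixes are cited in alphabetical order (multiplying prefixes like di-/tri- are ignored for ordering).
The name is 5,7-dichloro-2-iodoheptan-1-ol.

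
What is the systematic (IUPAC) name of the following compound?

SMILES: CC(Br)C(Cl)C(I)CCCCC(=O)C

The longest chain bearing the carbonyl is 10 carbons long (decane).
A ketone (C=O on an internal carbon) is the principal characteristic group, giving the suffix -one.
Choose the numbering such that numbering from this end puts the carbonyl group at C-2 rather than C-9.
This places the carbonyl at C-2; a bromo group at C-9; a chloro group at C-8; an iodo group at C-7.
The substituents are ordered alphabetically, ignoring any di-/tri- multipliers.
The name is 9-bromo-8-chloro-7-iododecan-2-one.

9-bromo-8-chloro-7-iododecan-2-one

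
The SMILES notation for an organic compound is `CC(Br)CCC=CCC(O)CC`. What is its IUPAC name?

9-bromodec-5-en-3-ol

Counting along the main chain through the –OH group and the multiple bond gives 10 carbons: the parent is decane.
The principal characteristic group is an alcohol (–OH), named with the suffix -ol.
There is one C=C double bond, indicated by the ending -ene.
Choose the numbering such that numbering from this end puts the hydroxyl group at C-3 rather than C-8.
This places the hydroxyl at C-3; the double bond between C-5 and C-6; a bromo group at C-9.
The name is 9-bromodec-5-en-3-ol.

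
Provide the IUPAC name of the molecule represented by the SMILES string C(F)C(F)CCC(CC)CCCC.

The parent chain contains 9 carbons (nonane).
The numbering direction is chosen so that the substituent locant set {1,2,5} is lower than {5,8,9} at the first point of difference.
That gives an ethyl group at C-5; fluoro groups at C-1 and C-2.
Prefixes are listed alphabetically: ethyl, fluoro.
Assembling the pieces gives 5-ethyl-1,2-difluorononane.

5-ethyl-1,2-difluorononane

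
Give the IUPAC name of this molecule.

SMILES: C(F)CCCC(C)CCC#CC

10-fluoro-6-methyldec-2-yne

The longest chain bearing the multiple bond is 10 carbons long (decane).
The chain contains a C≡C triple bond, so the unsaturation ending is -yne.
Choose the numbering such that numbering from this end puts the triple bond at C-2 rather than C-8.
This places the triple bond between C-2 and C-3; a fluoro group at C-10; a methyl group at C-6.
Substituent prefixes are cited in alphabetical order (multiplying prefixes like di-/tri- are ignored for ordering).
Putting it together: 10-fluoro-6-methyldec-2-yne.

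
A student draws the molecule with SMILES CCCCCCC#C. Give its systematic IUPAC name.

oct-1-yne

The longest chain bearing the multiple bond is 8 carbons long (octane).
There is one C≡C triple bond, indicated by the ending -yne.
The numbering direction is chosen so that numbering from this end puts the triple bond at C-1 rather than C-7.
With this numbering: the triple bond between C-1 and C-2.
Putting it together: oct-1-yne.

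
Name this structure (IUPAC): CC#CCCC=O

The longest chain bearing the –CHO group and the multiple bond is 6 carbons long (hexane).
The principal characteristic group is an aldehyde (terminal –CHO), named with the suffix -al.
The chain contains a C≡C triple bond, so the unsaturation ending is -yne.
The numbering direction is chosen so that the aldehyde carbon is C-1 by definition.
This places the triple bond between C-4 and C-5.
The name is hex-4-ynal.

hex-4-ynal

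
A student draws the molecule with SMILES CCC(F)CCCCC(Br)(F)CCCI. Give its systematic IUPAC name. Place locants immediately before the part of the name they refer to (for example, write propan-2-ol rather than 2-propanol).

The longest carbon chain is 11 atoms: the parent is undecane.
Choose the numbering such that the substituent locant set {1,4,4,9} is lower than {3,8,8,11} at the first point of difference.
This places a bromo group at C-4; fluoro groups at C-4 and C-9; an iodo group at C-1.
Prefixes are listed alphabetically: bromo, fluoro, iodo.
Putting it together: 4-bromo-4,9-difluoro-1-iodoundecane.

4-bromo-4,9-difluoro-1-iodoundecane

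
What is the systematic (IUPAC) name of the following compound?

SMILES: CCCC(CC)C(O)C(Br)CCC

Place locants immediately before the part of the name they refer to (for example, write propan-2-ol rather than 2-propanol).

The longest carbon chain that includes the –OH group has 9 carbons, so the parent hydride is nonane.
The principal characteristic group is an alcohol (–OH), named with the suffix -ol.
Number the chain so that the locant sets are identical either way, so the alphabetically earlier bromo substituent takes the lower locant (4 rather than 6).
This places the hydroxyl at C-5; a bromo group at C-4; an ethyl group at C-6.
Prefixes are listed alphabetically: bromo, ethyl.
The name is 4-bromo-6-ethylnonan-5-ol.

4-bromo-6-ethylnonan-5-ol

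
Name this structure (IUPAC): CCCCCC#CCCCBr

The longest chain bearing the multiple bond is 10 carbons long (decane).
A C≡C triple bond in the chain gives the infix -yne-.
Number the chain so that numbering from this end puts the triple bond at C-4 rather than C-6.
With this numbering: the triple bond between C-4 and C-5; a bromo group at C-1.
Putting it together: 1-bromodec-4-yne.

1-bromodec-4-yne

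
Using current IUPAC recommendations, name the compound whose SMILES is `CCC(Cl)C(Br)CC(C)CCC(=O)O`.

Counting along the main chain through the –COOH group gives 9 carbons: the parent is nonane.
The principal characteristic group is a carboxylic acid (terminal –COOH), named with the suffix -oic acid.
The numbering direction is chosen so that the carboxylic acid carbon is C-1 by definition.
This places a bromo group at C-6; a chloro group at C-7; a methyl group at C-4.
Substituent prefixes are cited in alphabetical order (multiplying prefixes like di-/tri- are ignored for ordering).
Assembling the pieces gives 6-bromo-7-chloro-4-methylnonanoic acid.

6-bromo-7-chloro-4-methylnonanoic acid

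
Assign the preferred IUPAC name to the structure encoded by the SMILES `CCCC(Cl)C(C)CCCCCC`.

The longest carbon chain is 11 atoms: the parent is undecane.
Number the chain so that the substituent locant set {4,5} is lower than {7,8} at the first point of difference.
With this numbering: a chloro group at C-4; a methyl group at C-5.
Prefixes are listed alphabetically: chloro, methyl.
The name is 4-chloro-5-methylundecane.

4-chloro-5-methylundecane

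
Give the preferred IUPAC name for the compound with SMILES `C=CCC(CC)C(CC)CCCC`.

Counting along the main chain through the multiple bond gives 9 carbons: the parent is nonane.
There is one C=C double bond, indicated by the ending -ene.
Choose the numbering such that numbering from this end puts the double bond at C-1 rather than C-8.
That gives the double bond between C-1 and C-2; ethyl groups at C-4 and C-5.
Assembling the pieces gives 4,5-diethylnon-1-ene.

4,5-diethylnon-1-ene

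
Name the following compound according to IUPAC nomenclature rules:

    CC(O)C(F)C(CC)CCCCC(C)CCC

Counting along the main chain through the –OH group gives 12 carbons: the parent is dodecane.
An alcohol (–OH) is the principal characteristic group, giving the suffix -ol.
Choose the numbering such that numbering from this end puts the hydroxyl group at C-2 rather than C-11.
That gives the hydroxyl at C-2; an ethyl group at C-4; a fluoro group at C-3; a methyl group at C-9.
The substituents are ordered alphabetically, ignoring any di-/tri- multipliers.
Assembling the pieces gives 4-ethyl-3-fluoro-9-methyldodecan-2-ol.

4-ethyl-3-fluoro-9-methyldodecan-2-ol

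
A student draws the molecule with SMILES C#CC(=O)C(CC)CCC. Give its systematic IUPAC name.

The longest carbon chain that includes the carbonyl and the multiple bond has 7 carbons, so the parent hydride is heptane.
A ketone (C=O on an internal carbon) is the principal characteristic group, giving the suffix -one.
There is one C≡C triple bond, indicated by the ending -yne.
Number the chain so that numbering from this end puts the carbonyl group at C-3 rather than C-5.
This places the carbonyl at C-3; the triple bond between C-1 and C-2; an ethyl group at C-4.
Assembling the pieces gives 4-ethylhept-1-yn-3-one.

4-ethylhept-1-yn-3-one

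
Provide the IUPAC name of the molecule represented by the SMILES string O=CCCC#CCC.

Counting along the main chain through the –CHO group and the multiple bond gives 7 carbons: the parent is heptane.
The principal characteristic group is an aldehyde (terminal –CHO), named with the suffix -al.
A C≡C triple bond in the chain gives the infix -yne-.
Number the chain so that the aldehyde carbon is C-1 by definition.
With this numbering: the triple bond between C-4 and C-5.
Assembling the pieces gives hept-4-ynal.

hept-4-ynal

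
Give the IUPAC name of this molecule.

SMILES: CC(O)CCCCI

The longest chain bearing the –OH group is 6 carbons long (hexane).
An alcohol (–OH) is the principal characteristic group, giving the suffix -ol.
Number the chain so that numbering from this end puts the hydroxyl group at C-2 rather than C-5.
That gives the hydroxyl at C-2; an iodo group at C-6.
The name is 6-iodohexan-2-ol.

6-iodohexan-2-ol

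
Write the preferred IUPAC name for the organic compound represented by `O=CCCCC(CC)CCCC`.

5-ethylnonanal

The longest carbon chain that includes the –CHO group has 9 carbons, so the parent hydride is nonane.
The highest-priority functional group is an aldehyde (terminal –CHO), so the name ends in -al.
Choose the numbering such that the aldehyde carbon is C-1 by definition.
That gives an ethyl group at C-5.
The name is 5-ethylnonanal.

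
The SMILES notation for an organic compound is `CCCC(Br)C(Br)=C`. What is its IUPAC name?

The longest carbon chain that includes the multiple bond has 6 carbons, so the parent hydride is hexane.
The chain contains a C=C double bond, so the unsaturation ending is -ene.
The numbering direction is chosen so that numbering from this end puts the double bond at C-1 rather than C-5.
That gives the double bond between C-1 and C-2; bromo groups at C-2 and C-3.
Assembling the pieces gives 2,3-dibromohex-1-ene.

2,3-dibromohex-1-ene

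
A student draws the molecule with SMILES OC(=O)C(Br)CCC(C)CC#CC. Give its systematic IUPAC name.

2-bromo-5-methylnon-7-ynoic acid

Counting along the main chain through the –COOH group and the multiple bond gives 9 carbons: the parent is nonane.
The highest-priority functional group is a carboxylic acid (terminal –COOH), so the name ends in -oic acid.
A C≡C triple bond in the chain gives the infix -yne-.
The numbering direction is chosen so that the carboxylic acid carbon is C-1 by definition.
With this numbering: the triple bond between C-7 and C-8; a bromo group at C-2; a methyl group at C-5.
Substituent prefixes are cited in alphabetical order (multiplying prefixes like di-/tri- are ignored for ordering).
The name is 2-bromo-5-methylnon-7-ynoic acid.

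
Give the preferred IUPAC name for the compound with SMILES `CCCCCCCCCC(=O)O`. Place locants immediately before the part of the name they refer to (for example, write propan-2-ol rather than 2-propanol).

The longest chain bearing the –COOH group is 10 carbons long (decane).
The highest-priority functional group is a carboxylic acid (terminal –COOH), so the name ends in -oic acid.
The numbering direction is chosen so that the carboxylic acid carbon is C-1 by definition.
The name is decanoic acid.

decanoic acid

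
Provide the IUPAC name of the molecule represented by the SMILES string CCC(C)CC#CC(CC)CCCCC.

7-ethyl-3-methyldodec-5-yne

The longest chain bearing the multiple bond is 12 carbons long (dodecane).
There is one C≡C triple bond, indicated by the ending -yne.
Number the chain so that numbering from this end puts the triple bond at C-5 rather than C-7.
With this numbering: the triple bond between C-5 and C-6; an ethyl group at C-7; a methyl group at C-3.
Substituent prefixes are cited in alphabetical order (multiplying prefixes like di-/tri- are ignored for ordering).
The name is 7-ethyl-3-methyldodec-5-yne.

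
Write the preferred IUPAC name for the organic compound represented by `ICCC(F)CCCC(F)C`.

3,7-difluoro-1-iodooctane

The longest continuous carbon chain has 8 atoms, so the parent hydride is octane.
Choose the numbering such that the substituent locant set {1,3,7} is lower than {2,6,8} at the first point of difference.
This places fluoro groups at C-3 and C-7; an iodo group at C-1.
Substituent prefixes are cited in alphabetical order (multiplying prefixes like di-/tri- are ignored for ordering).
Putting it together: 3,7-difluoro-1-iodooctane.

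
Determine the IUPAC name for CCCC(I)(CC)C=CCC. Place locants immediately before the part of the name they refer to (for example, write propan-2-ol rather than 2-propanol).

Counting along the main chain through the multiple bond gives 8 carbons: the parent is octane.
The chain contains a C=C double bond, so the unsaturation ending is -ene.
Choose the numbering such that numbering from this end puts the double bond at C-3 rather than C-5.
This places the double bond between C-3 and C-4; an ethyl group at C-5; an iodo group at C-5.
Substituent prefixes are cited in alphabetical order (multiplying prefixes like di-/tri- are ignored for ordering).
Assembling the pieces gives 5-ethyl-5-iodooct-3-ene.

5-ethyl-5-iodooct-3-ene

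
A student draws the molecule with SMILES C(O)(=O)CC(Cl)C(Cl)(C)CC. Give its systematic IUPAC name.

3,4-dichloro-4-methylhexanoic acid

The longest chain bearing the –COOH group is 6 carbons long (hexane).
The principal characteristic group is a carboxylic acid (terminal –COOH), named with the suffix -oic acid.
Choose the numbering such that the carboxylic acid carbon is C-1 by definition.
With this numbering: chloro groups at C-3 and C-4; a methyl group at C-4.
The substituents are ordered alphabetically, ignoring any di-/tri- multipliers.
Assembling the pieces gives 3,4-dichloro-4-methylhexanoic acid.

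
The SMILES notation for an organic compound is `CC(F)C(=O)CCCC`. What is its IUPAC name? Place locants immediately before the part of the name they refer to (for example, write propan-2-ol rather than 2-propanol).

2-fluoroheptan-3-one

Counting along the main chain through the carbonyl gives 7 carbons: the parent is heptane.
A ketone (C=O on an internal carbon) is the principal characteristic group, giving the suffix -one.
Choose the numbering such that numbering from this end puts the carbonyl group at C-3 rather than C-5.
That gives the carbonyl at C-3; a fluoro group at C-2.
Putting it together: 2-fluoroheptan-3-one.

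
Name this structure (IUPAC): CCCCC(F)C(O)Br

Counting along the main chain through the –OH group gives 6 carbons: the parent is hexane.
The highest-priority functional group is an alcohol (–OH), so the name ends in -ol.
The numbering direction is chosen so that numbering from this end puts the hydroxyl group at C-1 rather than C-6.
That gives the hydroxyl at C-1; a bromo group at C-1; a fluoro group at C-2.
The substituents are ordered alphabetically, ignoring any di-/tri- multipliers.
The name is 1-bromo-2-fluorohexan-1-ol.

1-bromo-2-fluorohexan-1-ol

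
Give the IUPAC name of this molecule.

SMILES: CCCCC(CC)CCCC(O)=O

5-ethylnonanoic acid

The longest carbon chain that includes the –COOH group has 9 carbons, so the parent hydride is nonane.
The principal characteristic group is a carboxylic acid (terminal –COOH), named with the suffix -oic acid.
Choose the numbering such that the carboxylic acid carbon is C-1 by definition.
That gives an ethyl group at C-5.
Putting it together: 5-ethylnonanoic acid.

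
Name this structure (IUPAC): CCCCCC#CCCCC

The longest carbon chain that includes the multiple bond has 11 carbons, so the parent hydride is undecane.
There is one C≡C triple bond, indicated by the ending -yne.
The numbering direction is chosen so that numbering from this end puts the triple bond at C-5 rather than C-6.
This places the triple bond between C-5 and C-6.
Assembling the pieces gives undec-5-yne.

undec-5-yne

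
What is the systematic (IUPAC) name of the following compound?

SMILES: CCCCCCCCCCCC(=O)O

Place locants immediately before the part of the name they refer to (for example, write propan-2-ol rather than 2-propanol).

The longest chain bearing the –COOH group is 12 carbons long (dodecane).
The highest-priority functional group is a carboxylic acid (terminal –COOH), so the name ends in -oic acid.
Number the chain so that the carboxylic acid carbon is C-1 by definition.
The name is dodecanoic acid.

dodecanoic acid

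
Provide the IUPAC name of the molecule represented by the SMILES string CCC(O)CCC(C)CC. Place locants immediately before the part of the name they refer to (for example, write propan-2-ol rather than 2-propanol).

The longest chain bearing the –OH group is 8 carbons long (octane).
The highest-priority functional group is an alcohol (–OH), so the name ends in -ol.
Choose the numbering such that numbering from this end puts the hydroxyl group at C-3 rather than C-6.
With this numbering: the hydroxyl at C-3; a methyl group at C-6.
The name is 6-methyloctan-3-ol.

6-methyloctan-3-ol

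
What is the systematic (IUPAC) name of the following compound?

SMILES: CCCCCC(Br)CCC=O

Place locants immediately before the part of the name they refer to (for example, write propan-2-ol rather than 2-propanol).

The longest carbon chain that includes the –CHO group has 9 carbons, so the parent hydride is nonane.
The highest-priority functional group is an aldehyde (terminal –CHO), so the name ends in -al.
Choose the numbering such that the aldehyde carbon is C-1 by definition.
With this numbering: a bromo group at C-4.
The name is 4-bromononanal.

4-bromononanal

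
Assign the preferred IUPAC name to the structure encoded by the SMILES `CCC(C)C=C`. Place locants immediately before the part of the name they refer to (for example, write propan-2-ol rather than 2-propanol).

The longest carbon chain that includes the multiple bond has 5 carbons, so the parent hydride is pentane.
There is one C=C double bond, indicated by the ending -ene.
The numbering direction is chosen so that numbering from this end puts the double bond at C-1 rather than C-4.
That gives the double bond between C-1 and C-2; a methyl group at C-3.
Putting it together: 3-methylpent-1-ene.

3-methylpent-1-ene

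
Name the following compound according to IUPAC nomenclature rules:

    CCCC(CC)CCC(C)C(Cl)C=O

Counting along the main chain through the –CHO group gives 9 carbons: the parent is nonane.
The highest-priority functional group is an aldehyde (terminal –CHO), so the name ends in -al.
Number the chain so that the aldehyde carbon is C-1 by definition.
With this numbering: a chloro group at C-2; an ethyl group at C-6; a methyl group at C-3.
The substituents are ordered alphabetically, ignoring any di-/tri- multipliers.
Putting it together: 2-chloro-6-ethyl-3-methylnonanal.

2-chloro-6-ethyl-3-methylnonanal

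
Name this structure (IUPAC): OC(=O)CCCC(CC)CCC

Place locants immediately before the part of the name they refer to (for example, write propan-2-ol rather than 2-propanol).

5-ethyloctanoic acid

Counting along the main chain through the –COOH group gives 8 carbons: the parent is octane.
A carboxylic acid (terminal –COOH) is the principal characteristic group, giving the suffix -oic acid.
Choose the numbering such that the carboxylic acid carbon is C-1 by definition.
This places an ethyl group at C-5.
Putting it together: 5-ethyloctanoic acid.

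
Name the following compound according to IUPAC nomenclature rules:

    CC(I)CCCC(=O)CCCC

9-iododecan-5-one

The longest chain bearing the carbonyl is 10 carbons long (decane).
The principal characteristic group is a ketone (C=O on an internal carbon), named with the suffix -one.
Choose the numbering such that numbering from this end puts the carbonyl group at C-5 rather than C-6.
That gives the carbonyl at C-5; an iodo group at C-9.
The name is 9-iododecan-5-one.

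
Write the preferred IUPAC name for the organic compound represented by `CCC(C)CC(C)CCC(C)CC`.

3,5,8-trimethyldecane

The longest continuous carbon chain has 10 atoms, so the parent hydride is decane.
Number the chain so that the substituent locant set {3,5,8} is lower than {3,6,8} at the first point of difference.
With this numbering: methyl groups at C-3 and C-5 and C-8.
The name is 3,5,8-trimethyldecane.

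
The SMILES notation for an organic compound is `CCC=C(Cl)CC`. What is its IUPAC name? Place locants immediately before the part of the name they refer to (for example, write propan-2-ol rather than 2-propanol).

The longest carbon chain that includes the multiple bond has 6 carbons, so the parent hydride is hexane.
The chain contains a C=C double bond, so the unsaturation ending is -ene.
The numbering direction is chosen so that the substituent locant set {3} is lower than {4} at the first point of difference.
That gives the double bond between C-3 and C-4; a chloro group at C-3.
Assembling the pieces gives 3-chlorohex-3-ene.

3-chlorohex-3-ene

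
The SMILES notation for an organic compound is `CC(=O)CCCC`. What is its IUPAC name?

hexan-2-one

The longest carbon chain that includes the carbonyl has 6 carbons, so the parent hydride is hexane.
The highest-priority functional group is a ketone (C=O on an internal carbon), so the name ends in -one.
The numbering direction is chosen so that numbering from this end puts the carbonyl group at C-2 rather than C-5.
That gives the carbonyl at C-2.
Putting it together: hexan-2-one.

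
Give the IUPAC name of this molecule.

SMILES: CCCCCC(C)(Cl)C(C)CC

4-chloro-3,4-dimethylnonane

The parent chain contains 9 carbons (nonane).
Choose the numbering such that the substituent locant set {3,4,4} is lower than {6,6,7} at the first point of difference.
With this numbering: a chloro group at C-4; methyl groups at C-3 and C-4.
The substituents are ordered alphabetically, ignoring any di-/tri- multipliers.
Assembling the pieces gives 4-chloro-3,4-dimethylnonane.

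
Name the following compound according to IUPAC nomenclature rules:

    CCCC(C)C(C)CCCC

The longest carbon chain is 9 atoms: the parent is nonane.
Choose the numbering such that the substituent locant set {4,5} is lower than {5,6} at the first point of difference.
That gives methyl groups at C-4 and C-5.
Assembling the pieces gives 4,5-dimethylnonane.

4,5-dimethylnonane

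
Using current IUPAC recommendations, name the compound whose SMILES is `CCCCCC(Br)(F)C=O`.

The longest carbon chain that includes the –CHO group has 7 carbons, so the parent hydride is heptane.
An aldehyde (terminal –CHO) is the principal characteristic group, giving the suffix -al.
The numbering direction is chosen so that the aldehyde carbon is C-1 by definition.
This places a bromo group at C-2; a fluoro group at C-2.
Substituent prefixes are cited in alphabetical order (multiplying prefixes like di-/tri- are ignored for ordering).
Putting it together: 2-bromo-2-fluoroheptanal.

2-bromo-2-fluoroheptanal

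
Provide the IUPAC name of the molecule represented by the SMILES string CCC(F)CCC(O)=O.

4-fluorohexanoic acid

The longest carbon chain that includes the –COOH group has 6 carbons, so the parent hydride is hexane.
A carboxylic acid (terminal –COOH) is the principal characteristic group, giving the suffix -oic acid.
Choose the numbering such that the carboxylic acid carbon is C-1 by definition.
With this numbering: a fluoro group at C-4.
The name is 4-fluorohexanoic acid.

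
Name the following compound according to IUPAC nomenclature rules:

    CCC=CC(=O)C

hex-3-en-2-one

The longest chain bearing the carbonyl and the multiple bond is 6 carbons long (hexane).
The principal characteristic group is a ketone (C=O on an internal carbon), named with the suffix -one.
There is one C=C double bond, indicated by the ending -ene.
Number the chain so that numbering from this end puts the carbonyl group at C-2 rather than C-5.
That gives the carbonyl at C-2; the double bond between C-3 and C-4.
The name is hex-3-en-2-one.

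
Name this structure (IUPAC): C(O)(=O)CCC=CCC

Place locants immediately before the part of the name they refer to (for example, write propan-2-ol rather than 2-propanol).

The longest carbon chain that includes the –COOH group and the multiple bond has 7 carbons, so the parent hydride is heptane.
A carboxylic acid (terminal –COOH) is the principal characteristic group, giving the suffix -oic acid.
The chain contains a C=C double bond, so the unsaturation ending is -ene.
Number the chain so that the carboxylic acid carbon is C-1 by definition.
This places the double bond between C-4 and C-5.
Assembling the pieces gives hept-4-enoic acid.

hept-4-enoic acid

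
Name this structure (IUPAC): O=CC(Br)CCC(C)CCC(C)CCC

Counting along the main chain through the –CHO group gives 11 carbons: the parent is undecane.
The principal characteristic group is an aldehyde (terminal –CHO), named with the suffix -al.
Number the chain so that the aldehyde carbon is C-1 by definition.
That gives a bromo group at C-2; methyl groups at C-5 and C-8.
The substituents are ordered alphabetically, ignoring any di-/tri- multipliers.
Assembling the pieces gives 2-bromo-5,8-dimethylundecanal.

2-bromo-5,8-dimethylundecanal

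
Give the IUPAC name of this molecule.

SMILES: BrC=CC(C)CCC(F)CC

1-bromo-6-fluoro-3-methyloct-1-ene

The longest carbon chain that includes the multiple bond has 8 carbons, so the parent hydride is octane.
There is one C=C double bond, indicated by the ending -ene.
The numbering direction is chosen so that numbering from this end puts the double bond at C-1 rather than C-7.
This places the double bond between C-1 and C-2; a bromo group at C-1; a fluoro group at C-6; a methyl group at C-3.
The substituents are ordered alphabetically, ignoring any di-/tri- multipliers.
Assembling the pieces gives 1-bromo-6-fluoro-3-methyloct-1-ene.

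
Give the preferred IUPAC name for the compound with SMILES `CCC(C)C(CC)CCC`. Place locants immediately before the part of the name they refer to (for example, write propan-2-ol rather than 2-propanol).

4-ethyl-3-methylheptane

The longest continuous carbon chain has 7 atoms, so the parent hydride is heptane.
Number the chain so that the substituent locant set {3,4} is lower than {4,5} at the first point of difference.
With this numbering: an ethyl group at C-4; a methyl group at C-3.
Substituent prefixes are cited in alphabetical order (multiplying prefixes like di-/tri- are ignored for ordering).
Putting it together: 4-ethyl-3-methylheptane.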